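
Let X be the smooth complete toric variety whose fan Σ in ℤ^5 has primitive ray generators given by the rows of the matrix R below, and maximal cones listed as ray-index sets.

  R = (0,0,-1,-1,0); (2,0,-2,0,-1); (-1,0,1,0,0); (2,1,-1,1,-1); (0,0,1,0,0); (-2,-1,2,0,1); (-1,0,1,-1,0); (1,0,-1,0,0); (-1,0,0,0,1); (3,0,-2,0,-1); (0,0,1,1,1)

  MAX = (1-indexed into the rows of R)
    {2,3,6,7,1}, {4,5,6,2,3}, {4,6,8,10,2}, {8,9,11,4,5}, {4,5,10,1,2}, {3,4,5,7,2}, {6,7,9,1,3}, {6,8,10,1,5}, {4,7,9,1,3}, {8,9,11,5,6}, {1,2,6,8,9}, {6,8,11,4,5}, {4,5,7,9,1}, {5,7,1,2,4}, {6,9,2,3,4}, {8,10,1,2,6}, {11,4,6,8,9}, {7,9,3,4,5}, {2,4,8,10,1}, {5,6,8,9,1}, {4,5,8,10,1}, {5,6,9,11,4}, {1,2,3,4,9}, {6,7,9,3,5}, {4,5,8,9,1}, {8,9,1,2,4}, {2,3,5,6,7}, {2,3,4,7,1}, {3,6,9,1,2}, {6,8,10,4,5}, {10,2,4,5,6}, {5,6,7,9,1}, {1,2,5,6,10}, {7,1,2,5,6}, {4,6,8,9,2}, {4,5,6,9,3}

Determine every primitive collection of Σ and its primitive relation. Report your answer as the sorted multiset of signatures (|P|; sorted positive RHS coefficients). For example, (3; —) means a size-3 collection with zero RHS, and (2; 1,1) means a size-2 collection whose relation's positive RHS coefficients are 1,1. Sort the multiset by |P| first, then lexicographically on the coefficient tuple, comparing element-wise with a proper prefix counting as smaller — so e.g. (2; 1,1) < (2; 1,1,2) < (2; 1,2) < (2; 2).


17 collections generate NE(X_Σ); each relation:

  {3,8}:  v_{3} + v_{8} = 0  ⇒ sig = (2; —)
  {3,10}:  v_{3} + v_{10} = v_{2} + v_{5}  ⇒ sig = (2; 1,1)
  {7,8}:  v_{7} + v_{8} = v_{1} + v_{5}  ⇒ sig = (2; 1,1)
  {1,11}:  v_{1} + v_{11} = v_{5} + v_{8} + v_{9}  ⇒ sig = (2; 1,1,1)
  {3,11}:  v_{3} + v_{11} = v_{4} + v_{5} + v_{6} + v_{9}  ⇒ sig = (2; 1,1,1,1)
  {10,11}:  v_{10} + v_{11} = v_{4} + v_{5} + v_{6} + 3·v_{8}  ⇒ sig = (2; 1,1,1,3)
  {2,11}:  v_{2} + v_{11} = v_{4} + v_{6} + 2·v_{8}  ⇒ sig = (2; 1,1,2)
  {7,10}:  v_{7} + v_{10} = v_{1} + v_{2} + 2·v_{5}  ⇒ sig = (2; 1,1,2)
  {7,11}:  v_{7} + v_{11} = 2·v_{5} + v_{9}  ⇒ sig = (2; 1,2)
  {9,10}:  v_{9} + v_{10} = 2·v_{8}  ⇒ sig = (2; 2)
  {1,4,6}:  v_{1} + v_{4} + v_{6} = 0  ⇒ sig = (3; —)
  {1,3,5}:  v_{1} + v_{3} + v_{5} = v_{7}  ⇒ sig = (3; 1)
  {2,5,8}:  v_{2} + v_{5} + v_{8} = v_{10}  ⇒ sig = (3; 1)
  {2,5,9}:  v_{2} + v_{5} + v_{9} = v_{8}  ⇒ sig = (3; 1)
  {2,7,9}:  v_{2} + v_{7} + v_{9} = v_{1}  ⇒ sig = (3; 1)
  {4,6,7}:  v_{4} + v_{6} + v_{7} = v_{3} + v_{5}  ⇒ sig = (3; 1,1)
  {4,5,6,8,9}:  v_{4} + v_{5} + v_{6} + v_{8} + v_{9} = v_{11}  ⇒ sig = (5; 1)

Signatures (|P|; sorted positive RHS coefficients), sorted:
    (2; —)
    (2; 1,1)
    (2; 1,1)
    (2; 1,1,1)
    (2; 1,1,1,1)
    (2; 1,1,1,3)
    (2; 1,1,2)
    (2; 1,1,2)
    (2; 1,2)
    (2; 2)
    (3; —)
    (3; 1)
    (3; 1)
    (3; 1)
    (3; 1)
    (3; 1,1)
    (5; 1)


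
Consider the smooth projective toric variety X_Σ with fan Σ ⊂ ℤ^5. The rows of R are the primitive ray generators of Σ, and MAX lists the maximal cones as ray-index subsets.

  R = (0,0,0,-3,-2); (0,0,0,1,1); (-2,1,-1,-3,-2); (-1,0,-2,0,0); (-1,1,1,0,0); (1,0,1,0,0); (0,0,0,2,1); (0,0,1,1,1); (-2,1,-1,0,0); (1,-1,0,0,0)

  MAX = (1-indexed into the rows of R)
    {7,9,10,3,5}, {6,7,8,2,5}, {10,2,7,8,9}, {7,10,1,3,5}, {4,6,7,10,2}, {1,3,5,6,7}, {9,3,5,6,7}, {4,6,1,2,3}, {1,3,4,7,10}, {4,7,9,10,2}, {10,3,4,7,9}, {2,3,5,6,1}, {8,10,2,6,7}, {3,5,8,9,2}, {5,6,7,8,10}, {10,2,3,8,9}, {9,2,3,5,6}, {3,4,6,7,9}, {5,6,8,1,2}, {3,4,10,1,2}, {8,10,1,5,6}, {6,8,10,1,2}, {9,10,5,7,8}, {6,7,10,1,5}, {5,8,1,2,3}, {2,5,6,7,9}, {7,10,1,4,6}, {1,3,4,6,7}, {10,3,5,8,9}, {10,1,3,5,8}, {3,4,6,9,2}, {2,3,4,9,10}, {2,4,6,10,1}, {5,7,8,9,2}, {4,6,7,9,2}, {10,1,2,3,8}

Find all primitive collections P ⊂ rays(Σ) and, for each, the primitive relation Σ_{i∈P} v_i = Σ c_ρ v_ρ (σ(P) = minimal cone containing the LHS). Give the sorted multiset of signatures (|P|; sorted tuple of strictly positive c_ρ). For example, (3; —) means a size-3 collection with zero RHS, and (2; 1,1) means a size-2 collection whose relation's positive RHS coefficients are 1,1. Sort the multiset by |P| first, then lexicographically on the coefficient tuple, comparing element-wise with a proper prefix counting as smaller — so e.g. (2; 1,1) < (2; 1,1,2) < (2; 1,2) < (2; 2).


Minimal non-faces — 12 found among 10 rays, 36 max cones:

  • {1,9}:  v_{1} + v_{9} = v_{3}  so sig = (2; 1)
  • {4,5}:  v_{4} + v_{5} = v_{9}  so sig = (2; 1)
  • {4,8}:  v_{4} + v_{8} = v_{2} + v_{9} + v_{10}  so sig = (2; 1,1,1)
  • {1,2,7}:  v_{1} + v_{2} + v_{7} = 0  so sig = (3; —)
  • {6,9,10}:  v_{6} + v_{9} + v_{10} = 0  so sig = (3; —)
  • {2,3,7}:  v_{2} + v_{3} + v_{7} = v_{9}  so sig = (3; 1)
  • {2,5,10}:  v_{2} + v_{5} + v_{10} = v_{8}  so sig = (3; 1)
  • {3,6,10}:  v_{3} + v_{6} + v_{10} = v_{1}  so sig = (3; 1)
  • {1,7,8}:  v_{1} + v_{7} + v_{8} = v_{5} + v_{10}  so sig = (3; 1,1)
  • {6,8,9}:  v_{6} + v_{8} + v_{9} = v_{2} + v_{5}  so sig = (3; 1,1)
  • {3,6,8}:  v_{3} + v_{6} + v_{8} = v_{1} + v_{2} + v_{5}  so sig = (3; 1,1,1)
  • {3,7,8}:  v_{3} + v_{7} + v_{8} = v_{5} + v_{9} + v_{10}  so sig = (3; 1,1,1)

Signatures (|P|; sorted positive RHS coefficients), sorted:
    (2; 1)
    (2; 1)
    (2; 1,1,1)
    (3; —)
    (3; —)
    (3; 1)
    (3; 1)
    (3; 1)
    (3; 1,1)
    (3; 1,1)
    (3; 1,1,1)
    (3; 1,1,1)


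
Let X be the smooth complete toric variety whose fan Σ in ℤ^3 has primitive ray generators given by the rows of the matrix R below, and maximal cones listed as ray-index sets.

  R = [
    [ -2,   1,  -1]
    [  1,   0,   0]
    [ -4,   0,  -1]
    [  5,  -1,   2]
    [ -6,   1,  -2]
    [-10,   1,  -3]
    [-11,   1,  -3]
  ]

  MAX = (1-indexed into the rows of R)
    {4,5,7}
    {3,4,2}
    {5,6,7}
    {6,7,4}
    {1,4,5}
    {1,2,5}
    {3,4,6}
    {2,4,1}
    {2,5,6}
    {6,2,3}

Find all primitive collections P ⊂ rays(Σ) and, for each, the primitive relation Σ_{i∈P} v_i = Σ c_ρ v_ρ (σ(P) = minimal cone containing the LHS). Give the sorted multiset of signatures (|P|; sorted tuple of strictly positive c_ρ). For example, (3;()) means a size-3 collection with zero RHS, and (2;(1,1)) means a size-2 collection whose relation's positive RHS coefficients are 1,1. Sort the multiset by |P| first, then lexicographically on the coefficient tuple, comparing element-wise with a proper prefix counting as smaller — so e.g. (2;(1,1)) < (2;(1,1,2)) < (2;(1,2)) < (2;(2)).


Δ(Σ) — 7 vertices, 9 min non-faces:

  P={1,3}:  v_{1} + v_{3} = v_{5} — sig = (2;(1))
  P={2,7}:  v_{2} + v_{7} = v_{6} — sig = (2;(1))
  P={3,5}:  v_{3} + v_{5} = v_{6} — sig = (2;(1))
  P={3,7}:  v_{3} + v_{7} = v_{4} + 2·v_{6} — sig = (2;(1,2))
  P={1,7}:  v_{1} + v_{7} = v_{4} + 3·v_{5} — sig = (2;(1,3))
  P={1,6}:  v_{1} + v_{6} = 2·v_{5} — sig = (2;(2))
  P={2,4,5}:  v_{2} + v_{4} + v_{5} = 0 — sig = (3;())
  P={2,4,6}:  v_{2} + v_{4} + v_{6} = v_{3} — sig = (3;(1))
  P={4,5,6}:  v_{4} + v_{5} + v_{6} = v_{7} — sig = (3;(1))

Sorted signature multiset PRS(X):
    (2;(1))
    (2;(1))
    (2;(1))
    (2;(1,2))
    (2;(1,3))
    (2;(2))
    (3;())
    (3;(1))
    (3;(1))


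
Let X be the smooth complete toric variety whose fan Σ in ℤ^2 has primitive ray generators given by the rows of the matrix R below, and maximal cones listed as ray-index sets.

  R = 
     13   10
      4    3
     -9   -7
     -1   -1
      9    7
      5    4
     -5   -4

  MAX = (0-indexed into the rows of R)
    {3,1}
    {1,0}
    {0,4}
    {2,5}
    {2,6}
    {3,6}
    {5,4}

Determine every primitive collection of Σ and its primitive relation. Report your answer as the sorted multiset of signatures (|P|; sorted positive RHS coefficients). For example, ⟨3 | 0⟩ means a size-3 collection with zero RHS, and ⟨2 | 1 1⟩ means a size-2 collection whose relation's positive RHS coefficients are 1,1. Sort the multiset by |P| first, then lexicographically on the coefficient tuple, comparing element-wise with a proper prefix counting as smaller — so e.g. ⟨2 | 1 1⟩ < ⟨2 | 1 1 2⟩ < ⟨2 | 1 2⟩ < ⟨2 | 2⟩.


14 collections generate NE(X_Σ); each relation:

  P={2,4}:  v_{2} + v_{4} = 0 ; sig = ⟨2 | 0⟩
  P={5,6}:  v_{5} + v_{6} = 0 ; sig = ⟨2 | 0⟩
  P={0,2}:  v_{0} + v_{2} = v_{1} ; sig = ⟨2 | 1⟩
  P={1,2}:  v_{1} + v_{2} = v_{6} ; sig = ⟨2 | 1⟩
  P={1,4}:  v_{1} + v_{4} = v_{0} ; sig = ⟨2 | 1⟩
  P={1,5}:  v_{1} + v_{5} = v_{4} ; sig = ⟨2 | 1⟩
  P={1,6}:  v_{1} + v_{6} = v_{3} ; sig = ⟨2 | 1⟩
  P={3,5}:  v_{3} + v_{5} = v_{1} ; sig = ⟨2 | 1⟩
  P={4,6}:  v_{4} + v_{6} = v_{1} ; sig = ⟨2 | 1⟩
  P={0,5}:  v_{0} + v_{5} = 2·v_{4} ; sig = ⟨2 | 2⟩
  P={0,6}:  v_{0} + v_{6} = 2·v_{1} ; sig = ⟨2 | 2⟩
  P={2,3}:  v_{2} + v_{3} = 2·v_{6} ; sig = ⟨2 | 2⟩
  P={3,4}:  v_{3} + v_{4} = 2·v_{1} ; sig = ⟨2 | 2⟩
  P={0,3}:  v_{0} + v_{3} = 3·v_{1} ; sig = ⟨2 | 3⟩

Sorted signature multiset PRS(X):
    |P|=2: 14 collections, coeffs (), (), (1), (1), (1), (1), (1), (1), (1), (2), (2), (2), (2), (3)


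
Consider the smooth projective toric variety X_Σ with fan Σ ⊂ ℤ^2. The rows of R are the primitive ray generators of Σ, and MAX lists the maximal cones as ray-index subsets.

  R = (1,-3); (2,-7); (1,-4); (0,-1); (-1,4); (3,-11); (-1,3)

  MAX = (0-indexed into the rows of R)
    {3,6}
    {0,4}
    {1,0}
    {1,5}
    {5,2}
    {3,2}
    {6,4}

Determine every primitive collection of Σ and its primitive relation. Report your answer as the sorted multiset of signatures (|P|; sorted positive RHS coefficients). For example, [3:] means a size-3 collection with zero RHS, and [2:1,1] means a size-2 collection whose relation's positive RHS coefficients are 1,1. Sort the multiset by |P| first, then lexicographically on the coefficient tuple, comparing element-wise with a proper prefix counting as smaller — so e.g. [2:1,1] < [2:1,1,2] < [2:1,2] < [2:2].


Δ(Σ) — 7 vertices, 14 min non-faces:

  P = {0,6}:  v_{0} + v_{6} = 0  so sig = [2:]
  P = {2,4}:  v_{2} + v_{4} = 0  so sig = [2:]
  P = {0,2}:  v_{0} + v_{2} = v_{1}  so sig = [2:1]
  P = {0,3}:  v_{0} + v_{3} = v_{2}  so sig = [2:1]
  P = {1,2}:  v_{1} + v_{2} = v_{5}  so sig = [2:1]
  P = {1,4}:  v_{1} + v_{4} = v_{0}  so sig = [2:1]
  P = {1,6}:  v_{1} + v_{6} = v_{2}  so sig = [2:1]
  P = {2,6}:  v_{2} + v_{6} = v_{3}  so sig = [2:1]
  P = {3,4}:  v_{3} + v_{4} = v_{6}  so sig = [2:1]
  P = {4,5}:  v_{4} + v_{5} = v_{1}  so sig = [2:1]
  P = {0,5}:  v_{0} + v_{5} = 2·v_{1}  so sig = [2:2]
  P = {1,3}:  v_{1} + v_{3} = 2·v_{2}  so sig = [2:2]
  P = {5,6}:  v_{5} + v_{6} = 2·v_{2}  so sig = [2:2]
  P = {3,5}:  v_{3} + v_{5} = 3·v_{2}  so sig = [2:3]

Hence PRS(X_Σ) =
[[2:], [2:], [2:1], [2:1], [2:1], [2:1], [2:1], [2:1], [2:1], [2:1], [2:2], [2:2], [2:2], [2:3]]


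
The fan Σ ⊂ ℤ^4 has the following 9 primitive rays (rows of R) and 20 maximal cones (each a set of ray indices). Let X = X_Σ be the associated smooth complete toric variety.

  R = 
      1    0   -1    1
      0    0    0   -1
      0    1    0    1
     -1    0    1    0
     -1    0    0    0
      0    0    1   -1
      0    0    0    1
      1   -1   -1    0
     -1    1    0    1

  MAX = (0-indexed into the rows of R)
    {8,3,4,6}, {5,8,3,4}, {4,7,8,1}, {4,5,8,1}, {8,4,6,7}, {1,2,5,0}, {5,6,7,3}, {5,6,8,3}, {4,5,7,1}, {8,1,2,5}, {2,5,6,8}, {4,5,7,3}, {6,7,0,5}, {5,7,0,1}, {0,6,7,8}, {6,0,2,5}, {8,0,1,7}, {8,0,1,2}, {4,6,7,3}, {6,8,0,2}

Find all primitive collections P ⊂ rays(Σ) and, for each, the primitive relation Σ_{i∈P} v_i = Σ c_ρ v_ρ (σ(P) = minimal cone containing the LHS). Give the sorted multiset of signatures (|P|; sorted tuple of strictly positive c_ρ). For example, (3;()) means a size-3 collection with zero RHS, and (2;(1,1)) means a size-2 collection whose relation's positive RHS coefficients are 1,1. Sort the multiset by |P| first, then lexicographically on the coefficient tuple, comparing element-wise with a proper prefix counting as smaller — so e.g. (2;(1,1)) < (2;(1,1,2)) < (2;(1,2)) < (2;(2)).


The 11 primitive collections of Σ (r=9, n=4):

  P={1,6}:  v_{1} + v_{6} = 0 — sig = (2;())
  P={0,3}:  v_{0} + v_{3} = v_{6} — sig = (2;(1))
  P={2,4}:  v_{2} + v_{4} = v_{8} — sig = (2;(1))
  P={2,7}:  v_{2} + v_{7} = v_{0} — sig = (2;(1))
  P={0,4}:  v_{0} + v_{4} = v_{7} + v_{8} — sig = (2;(1,1))
  P={1,3}:  v_{1} + v_{3} = v_{4} + v_{5} — sig = (2;(1,1))
  P={2,3}:  v_{2} + v_{3} = v_{5} + v_{6} + v_{8} — sig = (2;(1,1,1))
  P={5,7,8}:  v_{5} + v_{7} + v_{8} = 0 — sig = (3;())
  P={0,5,8}:  v_{0} + v_{5} + v_{8} = v_{2} — sig = (3;(1))
  P={4,5,6}:  v_{4} + v_{5} + v_{6} = v_{3} — sig = (3;(1))
  P={3,7,8}:  v_{3} + v_{7} + v_{8} = v_{4} + v_{6} — sig = (3;(1,1))

Sorted signature multiset PRS(X):
    (2;())
    (2;(1))
    (2;(1))
    (2;(1))
    (2;(1,1))
    (2;(1,1))
    (2;(1,1,1))
    (3;())
    (3;(1))
    (3;(1))
    (3;(1,1))


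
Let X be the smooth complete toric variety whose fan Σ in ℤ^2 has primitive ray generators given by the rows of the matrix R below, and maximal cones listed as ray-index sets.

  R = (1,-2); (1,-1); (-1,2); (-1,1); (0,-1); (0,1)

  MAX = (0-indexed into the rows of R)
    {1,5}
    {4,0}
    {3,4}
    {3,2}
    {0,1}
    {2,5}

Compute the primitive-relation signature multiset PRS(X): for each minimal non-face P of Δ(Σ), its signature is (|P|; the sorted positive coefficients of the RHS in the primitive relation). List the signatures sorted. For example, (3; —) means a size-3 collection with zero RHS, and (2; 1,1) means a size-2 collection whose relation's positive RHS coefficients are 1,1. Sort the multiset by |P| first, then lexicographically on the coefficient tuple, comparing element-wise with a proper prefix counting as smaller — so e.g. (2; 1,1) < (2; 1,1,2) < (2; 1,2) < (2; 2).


|primitive collections| = 9. Relations:

  P = {0,2}:  v_{0} + v_{2} = 0  ⇒ sig = (2; —)
  P = {1,3}:  v_{1} + v_{3} = 0  ⇒ sig = (2; —)
  P = {4,5}:  v_{4} + v_{5} = 0  ⇒ sig = (2; —)
  P = {0,3}:  v_{0} + v_{3} = v_{4}  ⇒ sig = (2; 1)
  P = {0,5}:  v_{0} + v_{5} = v_{1}  ⇒ sig = (2; 1)
  P = {1,2}:  v_{1} + v_{2} = v_{5}  ⇒ sig = (2; 1)
  P = {1,4}:  v_{1} + v_{4} = v_{0}  ⇒ sig = (2; 1)
  P = {2,4}:  v_{2} + v_{4} = v_{3}  ⇒ sig = (2; 1)
  P = {3,5}:  v_{3} + v_{5} = v_{2}  ⇒ sig = (2; 1)

Sorted signature multiset PRS(X):
    (2; —)
    (2; —)
    (2; —)
    (2; 1)
    (2; 1)
    (2; 1)
    (2; 1)
    (2; 1)
    (2; 1)


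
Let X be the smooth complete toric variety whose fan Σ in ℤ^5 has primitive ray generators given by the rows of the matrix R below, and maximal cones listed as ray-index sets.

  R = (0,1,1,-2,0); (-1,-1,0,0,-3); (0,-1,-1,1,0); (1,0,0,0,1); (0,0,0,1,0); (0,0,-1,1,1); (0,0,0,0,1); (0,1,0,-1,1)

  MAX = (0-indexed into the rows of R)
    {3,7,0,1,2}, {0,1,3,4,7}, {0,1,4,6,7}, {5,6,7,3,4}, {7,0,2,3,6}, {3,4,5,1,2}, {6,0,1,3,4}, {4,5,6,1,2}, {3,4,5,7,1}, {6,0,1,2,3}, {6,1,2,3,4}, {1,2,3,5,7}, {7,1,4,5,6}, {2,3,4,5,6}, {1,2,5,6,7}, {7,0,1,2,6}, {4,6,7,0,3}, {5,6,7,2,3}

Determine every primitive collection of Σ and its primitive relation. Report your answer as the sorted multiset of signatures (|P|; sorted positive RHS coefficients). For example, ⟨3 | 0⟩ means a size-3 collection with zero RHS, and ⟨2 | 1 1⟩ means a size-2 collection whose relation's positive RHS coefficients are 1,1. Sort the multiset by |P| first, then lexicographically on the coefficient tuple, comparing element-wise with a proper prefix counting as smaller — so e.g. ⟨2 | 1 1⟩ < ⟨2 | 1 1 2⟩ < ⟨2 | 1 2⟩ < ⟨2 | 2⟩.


The 5 primitive collections of Σ (r=8, n=5):

  P = {0,5}:  v_{0} + v_{5} = v_{7}  →  sig = ⟨2 | 1⟩
  P = {0,2,4}:  v_{0} + v_{2} + v_{4} = 0  →  sig = ⟨3 | 0⟩
  P = {2,4,7}:  v_{2} + v_{4} + v_{7} = v_{5}  →  sig = ⟨3 | 1⟩
  P = {1,3,5,6}:  v_{1} + v_{3} + v_{5} + v_{6} = v_{2}  →  sig = ⟨4 | 1⟩
  P = {1,3,6,7}:  v_{1} + v_{3} + v_{6} + v_{7} = v_{0} + v_{2}  →  sig = ⟨4 | 1 1⟩

Hence PRS(X_Σ) =
{ ⟨2 | 1⟩,  ⟨3 | 0⟩,  ⟨3 | 1⟩,  ⟨4 | 1⟩,  ⟨4 | 1 1⟩ }


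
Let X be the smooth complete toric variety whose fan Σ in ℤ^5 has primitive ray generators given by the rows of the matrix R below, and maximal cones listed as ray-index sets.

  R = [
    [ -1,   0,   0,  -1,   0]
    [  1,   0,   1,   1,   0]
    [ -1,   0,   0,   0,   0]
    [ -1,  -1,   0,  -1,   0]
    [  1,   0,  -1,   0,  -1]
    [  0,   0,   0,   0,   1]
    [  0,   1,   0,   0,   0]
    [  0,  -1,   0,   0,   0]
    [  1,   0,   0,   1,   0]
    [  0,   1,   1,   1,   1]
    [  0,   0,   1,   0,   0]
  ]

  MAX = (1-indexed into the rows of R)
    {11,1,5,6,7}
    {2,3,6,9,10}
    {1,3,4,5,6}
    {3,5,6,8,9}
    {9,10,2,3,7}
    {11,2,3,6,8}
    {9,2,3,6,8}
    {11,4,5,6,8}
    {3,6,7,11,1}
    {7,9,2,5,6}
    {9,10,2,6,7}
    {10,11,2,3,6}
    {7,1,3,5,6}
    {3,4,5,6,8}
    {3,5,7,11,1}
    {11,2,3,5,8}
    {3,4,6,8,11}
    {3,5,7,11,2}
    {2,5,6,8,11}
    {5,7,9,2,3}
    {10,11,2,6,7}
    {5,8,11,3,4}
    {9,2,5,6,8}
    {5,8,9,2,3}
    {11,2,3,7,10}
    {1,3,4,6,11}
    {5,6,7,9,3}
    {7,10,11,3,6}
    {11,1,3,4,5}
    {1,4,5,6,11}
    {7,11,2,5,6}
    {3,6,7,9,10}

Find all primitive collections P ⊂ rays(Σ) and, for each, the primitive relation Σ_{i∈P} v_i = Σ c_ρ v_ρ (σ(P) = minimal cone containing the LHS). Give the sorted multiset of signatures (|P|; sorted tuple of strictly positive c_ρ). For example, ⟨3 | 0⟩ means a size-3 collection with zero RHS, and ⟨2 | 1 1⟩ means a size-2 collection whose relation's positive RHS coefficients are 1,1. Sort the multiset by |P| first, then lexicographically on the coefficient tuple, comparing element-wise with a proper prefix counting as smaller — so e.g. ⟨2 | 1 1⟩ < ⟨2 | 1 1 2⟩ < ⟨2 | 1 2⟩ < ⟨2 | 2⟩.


Σ has 15 primitive collections:

  {1,9}:  v_{1} + v_{9} = 0  →  sig = ⟨2 | 0⟩
  {7,8}:  v_{7} + v_{8} = 0  →  sig = ⟨2 | 0⟩
  {1,2}:  v_{1} + v_{2} = v_{11}  →  sig = ⟨2 | 1⟩
  {1,8}:  v_{1} + v_{8} = v_{4}  →  sig = ⟨2 | 1⟩
  {4,7}:  v_{4} + v_{7} = v_{1}  →  sig = ⟨2 | 1⟩
  {4,9}:  v_{4} + v_{9} = v_{8}  →  sig = ⟨2 | 1⟩
  {9,11}:  v_{9} + v_{11} = v_{2}  →  sig = ⟨2 | 1⟩
  {2,4}:  v_{2} + v_{4} = v_{8} + v_{11}  →  sig = ⟨2 | 1 1⟩
  {5,10}:  v_{5} + v_{10} = v_{7} + v_{9}  →  sig = ⟨2 | 1 1⟩
  {4,10}:  v_{4} + v_{10} = v_{3} + v_{6} + v_{11}  →  sig = ⟨2 | 1 1 1⟩
  {8,10}:  v_{8} + v_{10} = v_{2} + v_{3} + v_{6}  →  sig = ⟨2 | 1 1 1⟩
  {1,10}:  v_{1} + v_{10} = v_{3} + v_{6} + v_{7} + v_{11}  →  sig = ⟨2 | 1 1 1 1⟩
  {3,5,6,11}:  v_{3} + v_{5} + v_{6} + v_{11} = 0  →  sig = ⟨4 | 0⟩
  {2,3,5,6}:  v_{2} + v_{3} + v_{5} + v_{6} = v_{9}  →  sig = ⟨4 | 1⟩
  {2,3,6,7}:  v_{2} + v_{3} + v_{6} + v_{7} = v_{10}  →  sig = ⟨4 | 1⟩

Hence PRS(X_Σ) =
[⟨2 | 0⟩, ⟨2 | 0⟩, ⟨2 | 1⟩, ⟨2 | 1⟩, ⟨2 | 1⟩, ⟨2 | 1⟩, ⟨2 | 1⟩, ⟨2 | 1 1⟩, ⟨2 | 1 1⟩, ⟨2 | 1 1 1⟩, ⟨2 | 1 1 1⟩, ⟨2 | 1 1 1 1⟩, ⟨4 | 0⟩, ⟨4 | 1⟩, ⟨4 | 1⟩]


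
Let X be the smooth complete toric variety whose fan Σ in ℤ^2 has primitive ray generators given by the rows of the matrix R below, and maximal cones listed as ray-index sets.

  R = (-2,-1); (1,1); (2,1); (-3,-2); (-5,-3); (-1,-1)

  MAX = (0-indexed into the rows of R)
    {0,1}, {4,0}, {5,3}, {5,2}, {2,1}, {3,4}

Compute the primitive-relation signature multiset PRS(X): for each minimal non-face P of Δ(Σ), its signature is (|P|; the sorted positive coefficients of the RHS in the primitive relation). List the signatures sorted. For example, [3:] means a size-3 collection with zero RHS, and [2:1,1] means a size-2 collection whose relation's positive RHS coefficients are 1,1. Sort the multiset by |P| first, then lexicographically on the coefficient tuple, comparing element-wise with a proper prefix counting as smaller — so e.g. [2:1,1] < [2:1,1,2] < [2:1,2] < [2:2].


Δ(Σ) — 6 vertices, 9 min non-faces:

  {0,2}:  v_{0} + v_{2} = 0  →  sig = [2:]
  {1,5}:  v_{1} + v_{5} = 0  →  sig = [2:]
  {0,3}:  v_{0} + v_{3} = v_{4}  →  sig = [2:1]
  {0,5}:  v_{0} + v_{5} = v_{3}  →  sig = [2:1]
  {1,3}:  v_{1} + v_{3} = v_{0}  →  sig = [2:1]
  {2,3}:  v_{2} + v_{3} = v_{5}  →  sig = [2:1]
  {2,4}:  v_{2} + v_{4} = v_{3}  →  sig = [2:1]
  {1,4}:  v_{1} + v_{4} = 2·v_{0}  →  sig = [2:2]
  {4,5}:  v_{4} + v_{5} = 2·v_{3}  →  sig = [2:2]

Hence PRS(X_Σ) =
{ [2:] ×2,  [2:1] ×5,  [2:2] ×2 }


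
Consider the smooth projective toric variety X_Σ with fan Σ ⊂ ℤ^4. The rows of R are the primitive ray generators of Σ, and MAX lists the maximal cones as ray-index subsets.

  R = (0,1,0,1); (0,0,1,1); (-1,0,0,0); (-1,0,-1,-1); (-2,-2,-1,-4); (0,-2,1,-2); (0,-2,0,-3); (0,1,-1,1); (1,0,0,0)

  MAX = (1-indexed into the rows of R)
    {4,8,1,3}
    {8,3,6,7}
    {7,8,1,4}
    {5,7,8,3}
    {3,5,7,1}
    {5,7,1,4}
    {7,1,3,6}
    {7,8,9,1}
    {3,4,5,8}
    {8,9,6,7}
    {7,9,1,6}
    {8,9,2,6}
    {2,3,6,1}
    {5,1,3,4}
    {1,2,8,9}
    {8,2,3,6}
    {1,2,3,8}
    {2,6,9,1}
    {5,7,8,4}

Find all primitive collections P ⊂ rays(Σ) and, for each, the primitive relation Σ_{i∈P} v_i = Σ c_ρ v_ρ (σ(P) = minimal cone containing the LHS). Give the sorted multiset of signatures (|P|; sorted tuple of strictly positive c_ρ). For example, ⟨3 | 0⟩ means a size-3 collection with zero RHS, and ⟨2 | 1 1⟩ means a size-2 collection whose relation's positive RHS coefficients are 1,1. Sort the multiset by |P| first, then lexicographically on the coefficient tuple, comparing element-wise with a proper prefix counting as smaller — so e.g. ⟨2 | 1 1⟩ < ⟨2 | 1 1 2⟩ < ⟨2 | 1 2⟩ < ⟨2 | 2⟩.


The 12 primitive collections of Σ (r=9, n=4):

  {3,9}:  v_{3} + v_{9} = 0  so sig = ⟨2 | 0⟩
  {2,4}:  v_{2} + v_{4} = v_{3}  so sig = ⟨2 | 1⟩
  {2,7}:  v_{2} + v_{7} = v_{6}  so sig = ⟨2 | 1⟩
  {4,6}:  v_{4} + v_{6} = v_{3} + v_{7}  so sig = ⟨2 | 1 1⟩
  {5,9}:  v_{5} + v_{9} = v_{4} + v_{7}  so sig = ⟨2 | 1 1⟩
  {4,9}:  v_{4} + v_{9} = v_{1} + v_{7} + v_{8}  so sig = ⟨2 | 1 1 1⟩
  {2,5}:  v_{2} + v_{5} = 2·v_{3} + v_{7}  so sig = ⟨2 | 1 2⟩
  {5,6}:  v_{5} + v_{6} = 2·v_{3} + 2·v_{7}  so sig = ⟨2 | 2 2⟩
  {1,6,8}:  v_{1} + v_{6} + v_{8} = 0  so sig = ⟨3 | 0⟩
  {3,4,7}:  v_{3} + v_{4} + v_{7} = v_{5}  so sig = ⟨3 | 1⟩
  {1,5,8}:  v_{1} + v_{5} + v_{8} = 2·v_{4}  so sig = ⟨3 | 2⟩
  {1,3,7,8}:  v_{1} + v_{3} + v_{7} + v_{8} = v_{4}  so sig = ⟨4 | 1⟩

Hence PRS(X_Σ) =
[⟨2 | 0⟩, ⟨2 | 1⟩, ⟨2 | 1⟩, ⟨2 | 1 1⟩, ⟨2 | 1 1⟩, ⟨2 | 1 1 1⟩, ⟨2 | 1 2⟩, ⟨2 | 2 2⟩, ⟨3 | 0⟩, ⟨3 | 1⟩, ⟨3 | 2⟩, ⟨4 | 1⟩]


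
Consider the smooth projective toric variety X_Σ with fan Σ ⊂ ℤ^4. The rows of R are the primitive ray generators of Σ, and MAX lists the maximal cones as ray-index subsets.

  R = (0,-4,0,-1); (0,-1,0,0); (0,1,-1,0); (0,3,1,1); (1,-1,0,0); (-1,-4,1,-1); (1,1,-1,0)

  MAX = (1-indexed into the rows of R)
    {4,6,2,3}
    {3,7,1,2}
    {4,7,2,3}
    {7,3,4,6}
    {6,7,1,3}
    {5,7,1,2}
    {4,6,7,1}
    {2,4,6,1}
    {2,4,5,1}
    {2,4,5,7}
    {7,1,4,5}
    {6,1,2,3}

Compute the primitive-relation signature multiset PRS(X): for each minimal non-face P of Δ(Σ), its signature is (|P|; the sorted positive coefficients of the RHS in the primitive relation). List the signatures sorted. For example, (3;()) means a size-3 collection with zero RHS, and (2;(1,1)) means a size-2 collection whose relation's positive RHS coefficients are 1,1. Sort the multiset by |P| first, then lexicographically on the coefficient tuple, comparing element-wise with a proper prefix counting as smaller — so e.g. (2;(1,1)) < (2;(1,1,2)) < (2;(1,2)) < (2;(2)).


Σ has 5 primitive collections:

  P = {3,5}:  v_{3} + v_{5} = v_{2} + v_{7}  →  sig = (2;(1,1))
  P = {5,6}:  v_{5} + v_{6} = 2·v_{1} + v_{4}  →  sig = (2;(1,2))
  P = {1,3,4}:  v_{1} + v_{3} + v_{4} = 0  →  sig = (3;())
  P = {2,6,7}:  v_{2} + v_{6} + v_{7} = v_{1}  →  sig = (3;(1))
  P = {1,2,4,7}:  v_{1} + v_{2} + v_{4} + v_{7} = v_{5}  →  sig = (4;(1))

Hence PRS(X_Σ) =
[(2;(1,1)), (2;(1,2)), (3;()), (3;(1)), (4;(1))]


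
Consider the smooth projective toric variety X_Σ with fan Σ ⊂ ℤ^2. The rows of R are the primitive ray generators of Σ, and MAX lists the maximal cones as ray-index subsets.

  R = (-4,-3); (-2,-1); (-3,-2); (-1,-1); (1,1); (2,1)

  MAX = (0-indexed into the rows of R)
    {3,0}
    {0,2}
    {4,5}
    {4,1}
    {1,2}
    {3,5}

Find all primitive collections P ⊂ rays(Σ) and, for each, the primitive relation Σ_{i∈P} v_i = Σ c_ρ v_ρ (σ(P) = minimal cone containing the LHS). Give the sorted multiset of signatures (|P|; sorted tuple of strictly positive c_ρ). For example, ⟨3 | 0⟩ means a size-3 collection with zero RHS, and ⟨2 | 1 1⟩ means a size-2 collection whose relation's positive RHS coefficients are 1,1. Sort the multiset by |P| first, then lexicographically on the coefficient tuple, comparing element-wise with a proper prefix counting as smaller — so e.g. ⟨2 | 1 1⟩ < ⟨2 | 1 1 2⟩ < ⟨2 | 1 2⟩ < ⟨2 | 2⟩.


Primitive collections (9):

  {1,5}:  v_{1} + v_{5} = 0  →  sig = ⟨2 | 0⟩
  {3,4}:  v_{3} + v_{4} = 0  →  sig = ⟨2 | 0⟩
  {0,4}:  v_{0} + v_{4} = v_{2}  →  sig = ⟨2 | 1⟩
  {1,3}:  v_{1} + v_{3} = v_{2}  →  sig = ⟨2 | 1⟩
  {2,3}:  v_{2} + v_{3} = v_{0}  →  sig = ⟨2 | 1⟩
  {2,4}:  v_{2} + v_{4} = v_{1}  →  sig = ⟨2 | 1⟩
  {2,5}:  v_{2} + v_{5} = v_{3}  →  sig = ⟨2 | 1⟩
  {0,1}:  v_{0} + v_{1} = 2·v_{2}  →  sig = ⟨2 | 2⟩
  {0,5}:  v_{0} + v_{5} = 2·v_{3}  →  sig = ⟨2 | 2⟩

Sorted signature multiset PRS(X):
    |P|=2: 9 collections, coeffs (), (), (1), (1), (1), (1), (1), (2), (2)


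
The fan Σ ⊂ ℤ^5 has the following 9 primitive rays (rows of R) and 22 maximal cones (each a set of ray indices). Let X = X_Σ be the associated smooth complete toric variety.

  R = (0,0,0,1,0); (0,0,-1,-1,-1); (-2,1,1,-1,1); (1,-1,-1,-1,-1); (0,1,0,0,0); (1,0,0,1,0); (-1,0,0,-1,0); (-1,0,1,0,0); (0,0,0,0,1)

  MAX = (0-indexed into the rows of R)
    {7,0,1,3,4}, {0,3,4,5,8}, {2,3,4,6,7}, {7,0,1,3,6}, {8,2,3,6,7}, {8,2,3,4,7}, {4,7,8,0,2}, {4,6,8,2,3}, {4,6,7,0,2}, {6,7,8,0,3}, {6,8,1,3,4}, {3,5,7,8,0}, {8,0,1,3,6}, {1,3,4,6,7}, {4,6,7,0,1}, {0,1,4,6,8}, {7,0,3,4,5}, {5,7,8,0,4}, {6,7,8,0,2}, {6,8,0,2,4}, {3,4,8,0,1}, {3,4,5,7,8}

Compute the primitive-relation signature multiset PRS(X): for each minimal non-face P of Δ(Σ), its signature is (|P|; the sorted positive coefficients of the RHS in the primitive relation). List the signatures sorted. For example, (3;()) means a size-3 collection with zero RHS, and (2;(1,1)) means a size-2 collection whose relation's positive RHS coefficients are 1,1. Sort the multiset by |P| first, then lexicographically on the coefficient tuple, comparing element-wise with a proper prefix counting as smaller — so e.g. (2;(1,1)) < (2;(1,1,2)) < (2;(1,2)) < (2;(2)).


|primitive collections| = 9. Relations:

  P = {5,6}:  v_{5} + v_{6} = 0 ; sig = (2;())
  P = {1,5}:  v_{1} + v_{5} = v_{0} + v_{3} + v_{4} ; sig = (2;(1,1,1))
  P = {2,5}:  v_{2} + v_{5} = v_{4} + v_{7} + v_{8} ; sig = (2;(1,1,1))
  P = {1,2}:  v_{1} + v_{2} = v_{4} + 2·v_{6} ; sig = (2;(1,2))
  P = {0,2,3}:  v_{0} + v_{2} + v_{3} = v_{6} ; sig = (3;(1))
  P = {1,7,8}:  v_{1} + v_{7} + v_{8} = v_{6} ; sig = (3;(1))
  P = {0,3,4,6}:  v_{0} + v_{3} + v_{4} + v_{6} = v_{1} ; sig = (4;(1))
  P = {4,6,7,8}:  v_{4} + v_{6} + v_{7} + v_{8} = v_{2} ; sig = (4;(1))
  P = {0,3,4,7,8}:  v_{0} + v_{3} + v_{4} + v_{7} + v_{8} = 0 ; sig = (5;())

Sorted signature multiset PRS(X):
[(2;()), (2;(1,1,1)), (2;(1,1,1)), (2;(1,2)), (3;(1)), (3;(1)), (4;(1)), (4;(1)), (5;())]


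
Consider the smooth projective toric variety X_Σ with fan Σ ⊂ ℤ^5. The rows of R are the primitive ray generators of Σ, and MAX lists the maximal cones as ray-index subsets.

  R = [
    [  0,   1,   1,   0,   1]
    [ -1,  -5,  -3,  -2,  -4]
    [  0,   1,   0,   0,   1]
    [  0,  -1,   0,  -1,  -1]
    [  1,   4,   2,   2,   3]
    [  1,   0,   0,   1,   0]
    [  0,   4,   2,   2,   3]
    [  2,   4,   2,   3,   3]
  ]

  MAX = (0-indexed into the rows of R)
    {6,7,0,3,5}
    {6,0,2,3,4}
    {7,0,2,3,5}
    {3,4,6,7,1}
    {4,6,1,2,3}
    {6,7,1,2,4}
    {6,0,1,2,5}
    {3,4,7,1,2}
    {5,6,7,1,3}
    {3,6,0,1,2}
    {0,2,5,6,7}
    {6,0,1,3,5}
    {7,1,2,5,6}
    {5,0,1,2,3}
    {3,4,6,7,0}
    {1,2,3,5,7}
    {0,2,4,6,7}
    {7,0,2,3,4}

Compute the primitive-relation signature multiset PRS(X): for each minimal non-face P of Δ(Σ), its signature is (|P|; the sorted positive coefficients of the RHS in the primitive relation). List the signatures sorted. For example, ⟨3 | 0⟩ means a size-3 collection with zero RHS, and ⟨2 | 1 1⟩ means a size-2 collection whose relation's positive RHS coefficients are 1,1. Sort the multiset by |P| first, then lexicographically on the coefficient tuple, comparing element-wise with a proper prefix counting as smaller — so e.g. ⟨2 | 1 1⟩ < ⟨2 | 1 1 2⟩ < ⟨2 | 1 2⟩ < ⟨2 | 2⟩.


Minimal non-faces — 5 found among 8 rays, 18 max cones:

  • {4,5}:  v_{4} + v_{5} = v_{7} ; sig = ⟨2 | 1⟩
  • {0,1,4}:  v_{0} + v_{1} + v_{4} = 0 ; sig = ⟨3 | 0⟩
  • {0,1,7}:  v_{0} + v_{1} + v_{7} = v_{5} ; sig = ⟨3 | 1⟩
  • {2,3,5,6}:  v_{2} + v_{3} + v_{5} + v_{6} = v_{4} ; sig = ⟨4 | 1⟩
  • {2,3,6,7}:  v_{2} + v_{3} + v_{6} + v_{7} = 2·v_{4} ; sig = ⟨4 | 2⟩

Hence PRS(X_Σ) =
    ⟨2 | 1⟩
    ⟨3 | 0⟩
    ⟨3 | 1⟩
    ⟨4 | 1⟩
    ⟨4 | 2⟩


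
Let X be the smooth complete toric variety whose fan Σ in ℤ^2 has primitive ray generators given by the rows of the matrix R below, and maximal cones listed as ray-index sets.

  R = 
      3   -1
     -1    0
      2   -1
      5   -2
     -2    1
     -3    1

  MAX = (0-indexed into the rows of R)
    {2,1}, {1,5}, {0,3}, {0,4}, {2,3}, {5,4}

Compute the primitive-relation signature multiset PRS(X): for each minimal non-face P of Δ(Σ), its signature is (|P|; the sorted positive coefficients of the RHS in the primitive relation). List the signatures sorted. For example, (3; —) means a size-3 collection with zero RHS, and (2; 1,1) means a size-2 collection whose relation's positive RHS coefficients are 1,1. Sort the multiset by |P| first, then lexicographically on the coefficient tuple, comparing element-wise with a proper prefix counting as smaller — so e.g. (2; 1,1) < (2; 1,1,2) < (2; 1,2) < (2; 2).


Minimal non-faces — 9 found among 6 rays, 6 max cones:

  P={0,5}:  v_{0} + v_{5} = 0  →  sig = (2; —)
  P={2,4}:  v_{2} + v_{4} = 0  →  sig = (2; —)
  P={0,1}:  v_{0} + v_{1} = v_{2}  →  sig = (2; 1)
  P={0,2}:  v_{0} + v_{2} = v_{3}  →  sig = (2; 1)
  P={1,4}:  v_{1} + v_{4} = v_{5}  →  sig = (2; 1)
  P={2,5}:  v_{2} + v_{5} = v_{1}  →  sig = (2; 1)
  P={3,4}:  v_{3} + v_{4} = v_{0}  →  sig = (2; 1)
  P={3,5}:  v_{3} + v_{5} = v_{2}  →  sig = (2; 1)
  P={1,3}:  v_{1} + v_{3} = 2·v_{2}  →  sig = (2; 2)

Sorted signature multiset PRS(X):
[(2; —), (2; —), (2; 1), (2; 1), (2; 1), (2; 1), (2; 1), (2; 1), (2; 2)]


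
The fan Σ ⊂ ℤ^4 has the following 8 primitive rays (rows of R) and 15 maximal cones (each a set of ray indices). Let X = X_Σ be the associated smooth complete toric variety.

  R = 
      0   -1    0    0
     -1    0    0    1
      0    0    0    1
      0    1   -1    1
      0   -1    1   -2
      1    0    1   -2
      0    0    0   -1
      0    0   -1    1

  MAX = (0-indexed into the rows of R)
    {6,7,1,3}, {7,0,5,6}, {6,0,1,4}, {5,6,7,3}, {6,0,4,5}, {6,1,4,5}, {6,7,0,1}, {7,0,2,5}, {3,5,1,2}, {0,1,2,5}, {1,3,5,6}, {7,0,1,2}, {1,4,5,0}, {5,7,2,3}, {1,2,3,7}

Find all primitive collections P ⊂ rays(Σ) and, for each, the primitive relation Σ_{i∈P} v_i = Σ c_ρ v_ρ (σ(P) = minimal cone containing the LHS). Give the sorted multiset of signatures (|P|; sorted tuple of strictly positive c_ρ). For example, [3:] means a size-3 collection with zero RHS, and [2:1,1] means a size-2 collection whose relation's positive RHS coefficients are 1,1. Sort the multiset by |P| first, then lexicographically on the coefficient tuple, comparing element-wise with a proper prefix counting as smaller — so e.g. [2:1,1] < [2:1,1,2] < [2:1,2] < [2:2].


The 7 primitive collections of Σ (r=8, n=4):

  • {2,6}:  v_{2} + v_{6} = 0  ⇒ sig = [2:]
  • {0,3}:  v_{0} + v_{3} = v_{7}  ⇒ sig = [2:1]
  • {3,4}:  v_{3} + v_{4} = v_{6}  ⇒ sig = [2:1]
  • {4,7}:  v_{4} + v_{7} = v_{0} + v_{6}  ⇒ sig = [2:1,1]
  • {2,4}:  v_{2} + v_{4} = v_{0} + v_{1} + v_{5}  ⇒ sig = [2:1,1,1]
  • {1,5,7}:  v_{1} + v_{5} + v_{7} = 0  ⇒ sig = [3:]
  • {0,1,5,6}:  v_{0} + v_{1} + v_{5} + v_{6} = v_{4}  ⇒ sig = [4:1]

Signatures (|P|; sorted positive RHS coefficients), sorted:
{ [2:],  [2:1] ×2,  [2:1,1],  [2:1,1,1],  [3:],  [4:1] }


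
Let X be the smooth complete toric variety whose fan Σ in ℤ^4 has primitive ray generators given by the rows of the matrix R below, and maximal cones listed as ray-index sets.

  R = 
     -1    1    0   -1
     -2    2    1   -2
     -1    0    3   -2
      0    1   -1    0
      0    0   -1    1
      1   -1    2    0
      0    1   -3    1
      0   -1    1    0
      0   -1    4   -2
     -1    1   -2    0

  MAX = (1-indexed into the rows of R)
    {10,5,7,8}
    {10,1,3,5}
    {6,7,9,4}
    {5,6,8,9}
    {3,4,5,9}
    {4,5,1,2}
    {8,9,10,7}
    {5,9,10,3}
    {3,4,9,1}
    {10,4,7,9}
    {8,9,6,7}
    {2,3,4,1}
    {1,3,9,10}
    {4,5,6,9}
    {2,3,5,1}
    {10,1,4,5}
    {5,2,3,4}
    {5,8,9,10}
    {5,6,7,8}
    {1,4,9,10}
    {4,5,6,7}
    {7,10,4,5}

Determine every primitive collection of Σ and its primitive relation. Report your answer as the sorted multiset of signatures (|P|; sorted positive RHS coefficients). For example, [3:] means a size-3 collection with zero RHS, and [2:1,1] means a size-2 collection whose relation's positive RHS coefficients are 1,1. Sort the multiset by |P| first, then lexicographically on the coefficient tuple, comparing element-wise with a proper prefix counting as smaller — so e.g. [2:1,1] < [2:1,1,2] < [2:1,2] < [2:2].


18 collections generate NE(X_Σ); each relation:

  P={4,8}:  v_{4} + v_{8} = 0  ⟹  sig = [2:]
  P={6,10}:  v_{6} + v_{10} = 0  ⟹  sig = [2:]
  P={3,7}:  v_{3} + v_{7} = v_{1}  ⟹  sig = [2:1]
  P={1,7}:  v_{1} + v_{7} = v_{4} + v_{10}  ⟹  sig = [2:1,1]
  P={1,6}:  v_{1} + v_{6} = v_{4} + v_{5} + v_{9}  ⟹  sig = [2:1,1,1]
  P={1,8}:  v_{1} + v_{8} = v_{5} + v_{9} + v_{10}  ⟹  sig = [2:1,1,1]
  P={2,8}:  v_{2} + v_{8} = v_{1} + v_{3} + v_{5}  ⟹  sig = [2:1,1,1]
  P={2,7}:  v_{2} + v_{7} = 2·v_{1} + v_{4} + v_{5}  ⟹  sig = [2:1,1,2]
  P={2,6}:  v_{2} + v_{6} = v_{3} + 2·v_{4} + 2·v_{5} + v_{9}  ⟹  sig = [2:1,1,2,2]
  P={2,9}:  v_{2} + v_{9} = 2·v_{3} + v_{4}  ⟹  sig = [2:1,2]
  P={3,6}:  v_{3} + v_{6} = v_{4} + 2·v_{5} + 2·v_{9}  ⟹  sig = [2:1,2,2]
  P={3,8}:  v_{3} + v_{8} = 2·v_{5} + 2·v_{9} + v_{10}  ⟹  sig = [2:1,2,2]
  P={2,10}:  v_{2} + v_{10} = 3·v_{1} + v_{5}  ⟹  sig = [2:1,3]
  P={5,7,9}:  v_{5} + v_{7} + v_{9} = 0  ⟹  sig = [3:]
  P={1,5,9}:  v_{1} + v_{5} + v_{9} = v_{3}  ⟹  sig = [3:1]
  P={3,4,10}:  v_{3} + v_{4} + v_{10} = 2·v_{1}  ⟹  sig = [3:2]
  P={1,3,4,5}:  v_{1} + v_{3} + v_{4} + v_{5} = v_{2}  ⟹  sig = [4:1]
  P={4,5,9,10}:  v_{4} + v_{5} + v_{9} + v_{10} = v_{1}  ⟹  sig = [4:1]

Signatures (|P|; sorted positive RHS coefficients), sorted:
{ [2:] ×2,  [2:1],  [2:1,1],  [2:1,1,1] ×3,  [2:1,1,2],  [2:1,1,2,2],  [2:1,2],  [2:1,2,2] ×2,  [2:1,3],  [3:],  [3:1],  [3:2],  [4:1] ×2 }


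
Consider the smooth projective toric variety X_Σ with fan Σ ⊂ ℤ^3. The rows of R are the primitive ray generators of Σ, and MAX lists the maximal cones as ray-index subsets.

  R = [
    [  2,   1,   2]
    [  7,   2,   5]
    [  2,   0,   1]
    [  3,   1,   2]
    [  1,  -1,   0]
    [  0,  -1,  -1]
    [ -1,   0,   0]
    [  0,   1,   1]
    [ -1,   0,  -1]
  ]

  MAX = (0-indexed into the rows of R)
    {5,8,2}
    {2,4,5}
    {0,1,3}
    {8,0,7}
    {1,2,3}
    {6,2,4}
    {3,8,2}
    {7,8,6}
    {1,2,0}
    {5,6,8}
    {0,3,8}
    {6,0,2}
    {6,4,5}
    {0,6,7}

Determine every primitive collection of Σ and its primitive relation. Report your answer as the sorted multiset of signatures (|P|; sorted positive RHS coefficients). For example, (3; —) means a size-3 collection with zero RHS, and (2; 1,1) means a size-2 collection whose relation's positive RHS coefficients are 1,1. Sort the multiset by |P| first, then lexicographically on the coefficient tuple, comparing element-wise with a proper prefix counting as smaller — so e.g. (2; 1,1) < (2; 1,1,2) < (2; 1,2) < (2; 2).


Δ(Σ) — 9 vertices, 20 min non-faces:

  {5,7}:  v_{5} + v_{7} = 0 — sig = (2; —)
  {0,5}:  v_{0} + v_{5} = v_{2} — sig = (2; 1)
  {2,7}:  v_{2} + v_{7} = v_{0} — sig = (2; 1)
  {3,6}:  v_{3} + v_{6} = v_{0} — sig = (2; 1)
  {4,8}:  v_{4} + v_{8} = v_{5} — sig = (2; 1)
  {4,7}:  v_{4} + v_{7} = v_{2} + v_{6} — sig = (2; 1,1)
  {0,4}:  v_{0} + v_{4} = 2·v_{2} + v_{6} — sig = (2; 1,2)
  {1,5}:  v_{1} + v_{5} = 2·v_{2} + v_{3} — sig = (2; 1,2)
  {1,6}:  v_{1} + v_{6} = 2·v_{0} + v_{2} — sig = (2; 1,2)
  {1,7}:  v_{1} + v_{7} = 2·v_{0} + v_{3} — sig = (2; 1,2)
  {3,5}:  v_{3} + v_{5} = 2·v_{2} + v_{8} — sig = (2; 1,2)
  {3,7}:  v_{3} + v_{7} = 2·v_{0} + v_{8} — sig = (2; 1,2)
  {1,4}:  v_{1} + v_{4} = v_{0} + 3·v_{2} — sig = (2; 1,3)
  {1,8}:  v_{1} + v_{8} = 2·v_{3} — sig = (2; 2)
  {3,4}:  v_{3} + v_{4} = 2·v_{2} — sig = (2; 2)
  {2,6,8}:  v_{2} + v_{6} + v_{8} = 0 — sig = (3; —)
  {0,2,3}:  v_{0} + v_{2} + v_{3} = v_{1} — sig = (3; 1)
  {0,2,8}:  v_{0} + v_{2} + v_{8} = v_{3} — sig = (3; 1)
  {0,6,8}:  v_{0} + v_{6} + v_{8} = v_{7} — sig = (3; 1)
  {2,5,6}:  v_{2} + v_{5} + v_{6} = v_{4} — sig = (3; 1)

Sorted signature multiset PRS(X):
[(2; —), (2; 1), (2; 1), (2; 1), (2; 1), (2; 1,1), (2; 1,2), (2; 1,2), (2; 1,2), (2; 1,2), (2; 1,2), (2; 1,2), (2; 1,3), (2; 2), (2; 2), (3; —), (3; 1), (3; 1), (3; 1), (3; 1)]


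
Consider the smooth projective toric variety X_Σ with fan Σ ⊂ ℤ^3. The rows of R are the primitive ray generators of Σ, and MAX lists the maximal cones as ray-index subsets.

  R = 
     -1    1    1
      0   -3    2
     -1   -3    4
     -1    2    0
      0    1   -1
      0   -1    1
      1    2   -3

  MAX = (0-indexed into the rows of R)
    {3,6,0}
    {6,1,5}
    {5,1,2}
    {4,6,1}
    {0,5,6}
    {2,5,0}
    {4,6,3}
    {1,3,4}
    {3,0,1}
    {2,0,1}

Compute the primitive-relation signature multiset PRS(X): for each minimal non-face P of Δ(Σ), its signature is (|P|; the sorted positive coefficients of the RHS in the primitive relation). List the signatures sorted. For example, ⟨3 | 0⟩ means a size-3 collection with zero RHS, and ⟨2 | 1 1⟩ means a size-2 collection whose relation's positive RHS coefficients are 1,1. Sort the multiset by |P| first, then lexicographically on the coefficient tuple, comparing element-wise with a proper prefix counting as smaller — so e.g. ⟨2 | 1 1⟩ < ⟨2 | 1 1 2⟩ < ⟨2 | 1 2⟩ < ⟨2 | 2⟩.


Σ has 9 primitive collections:

  P={4,5}:  v_{4} + v_{5} = 0 ; sig = ⟨2 | 0⟩
  P={0,4}:  v_{0} + v_{4} = v_{3} ; sig = ⟨2 | 1⟩
  P={2,6}:  v_{2} + v_{6} = v_{5} ; sig = ⟨2 | 1⟩
  P={3,5}:  v_{3} + v_{5} = v_{0} ; sig = ⟨2 | 1⟩
  P={2,4}:  v_{2} + v_{4} = v_{0} + v_{1} ; sig = ⟨2 | 1 1⟩
  P={2,3}:  v_{2} + v_{3} = 2·v_{0} + v_{1} ; sig = ⟨2 | 1 2⟩
  P={0,1,6}:  v_{0} + v_{1} + v_{6} = 0 ; sig = ⟨3 | 0⟩
  P={0,1,5}:  v_{0} + v_{1} + v_{5} = v_{2} ; sig = ⟨3 | 1⟩
  P={1,3,6}:  v_{1} + v_{3} + v_{6} = v_{4} ; sig = ⟨3 | 1⟩

Hence PRS(X_Σ) =
    |P|=2: 6 collections, coeffs (), (1), (1), (1), (1,1), (1,2)
    |P|=3: 3 collections, coeffs (), (1), (1)


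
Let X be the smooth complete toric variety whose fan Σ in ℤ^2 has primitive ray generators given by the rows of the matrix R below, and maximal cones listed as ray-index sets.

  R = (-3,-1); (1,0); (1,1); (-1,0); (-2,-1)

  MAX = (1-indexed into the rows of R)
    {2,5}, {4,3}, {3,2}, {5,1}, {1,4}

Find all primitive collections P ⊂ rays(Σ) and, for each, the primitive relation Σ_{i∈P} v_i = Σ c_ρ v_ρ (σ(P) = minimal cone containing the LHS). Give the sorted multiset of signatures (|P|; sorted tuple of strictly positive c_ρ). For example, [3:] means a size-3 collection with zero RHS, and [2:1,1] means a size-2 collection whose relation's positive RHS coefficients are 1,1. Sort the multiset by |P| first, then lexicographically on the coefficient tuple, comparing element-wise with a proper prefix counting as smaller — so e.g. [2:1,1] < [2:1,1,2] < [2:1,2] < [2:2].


Δ(Σ) — 5 vertices, 5 min non-faces:

  • {2,4}:  v_{2} + v_{4} = 0 — sig = [2:]
  • {1,2}:  v_{1} + v_{2} = v_{5} — sig = [2:1]
  • {3,5}:  v_{3} + v_{5} = v_{4} — sig = [2:1]
  • {4,5}:  v_{4} + v_{5} = v_{1} — sig = [2:1]
  • {1,3}:  v_{1} + v_{3} = 2·v_{4} — sig = [2:2]

Signatures (|P|; sorted positive RHS coefficients), sorted:
    |P|=2: 5 collections, coeffs (), (1), (1), (1), (2)
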